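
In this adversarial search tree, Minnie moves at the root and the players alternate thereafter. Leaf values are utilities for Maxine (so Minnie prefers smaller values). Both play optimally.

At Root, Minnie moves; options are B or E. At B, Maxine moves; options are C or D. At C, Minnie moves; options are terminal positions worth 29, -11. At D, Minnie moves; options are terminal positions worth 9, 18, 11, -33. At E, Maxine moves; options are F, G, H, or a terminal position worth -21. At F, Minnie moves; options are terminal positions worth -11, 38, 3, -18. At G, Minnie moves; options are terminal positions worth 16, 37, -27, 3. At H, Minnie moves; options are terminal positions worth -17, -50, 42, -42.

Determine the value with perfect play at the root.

C (Minnie): min(29, -11) = -11
D (Minnie): min(9, 18, 11, -33) = -33
B (Maxine): max(-11, -33) = -11
F (Minnie): min(-11, 38, 3, -18) = -18
G (Minnie): min(16, 37, -27, 3) = -27
H (Minnie): min(-17, -50, 42, -42) = -50
E (Maxine): max(-18, -27, -50, -21) = -18
Root (Minnie): min(-11, -18) = -18

-18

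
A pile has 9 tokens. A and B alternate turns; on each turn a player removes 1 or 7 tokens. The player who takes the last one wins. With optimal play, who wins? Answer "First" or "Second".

i:   0  1  2  3  4  5  6  7  8  9
     L  W  L  W  L  W  L  W  L  W
Position 9 is W, so the first player wins.

First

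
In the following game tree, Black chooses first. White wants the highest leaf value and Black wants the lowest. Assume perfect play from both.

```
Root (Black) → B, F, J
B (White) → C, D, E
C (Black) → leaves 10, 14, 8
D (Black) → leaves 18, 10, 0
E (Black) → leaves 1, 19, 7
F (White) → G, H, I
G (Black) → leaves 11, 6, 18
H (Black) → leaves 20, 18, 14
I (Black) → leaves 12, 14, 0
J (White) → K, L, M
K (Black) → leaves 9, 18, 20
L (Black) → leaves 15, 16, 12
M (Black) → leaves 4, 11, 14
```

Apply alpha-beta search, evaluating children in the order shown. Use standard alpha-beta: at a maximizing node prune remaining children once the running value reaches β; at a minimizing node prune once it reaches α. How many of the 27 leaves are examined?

16

C [α=-∞,β=+∞]: v=8
D [α=8,β=+∞]: v=0
E [α=8,β=+∞]: v=1 after child 1 ≤ α → α-cutoff, skip 2
B [α=-∞,β=+∞]: v=8
G [α=-∞,β=8]: v=6
H [α=6,β=8]: v=14
F [α=-∞,β=8]: v=14 after child 2 ≥ β → β-cutoff, skip 1
K [α=-∞,β=8]: v=9
J [α=-∞,β=8]: v=9 after child 1 ≥ β → β-cutoff, skip 2
Root [α=-∞,β=+∞]: v=8
Leaves evaluated: 16 of 27.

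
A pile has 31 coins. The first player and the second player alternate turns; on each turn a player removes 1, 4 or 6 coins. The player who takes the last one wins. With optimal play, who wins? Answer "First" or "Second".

First

W/L table (W = player to move can force a win):
i:   0  1  2  3  4  5  6  7  8  9 10 11 12 13 14 15 16 17 18 19 20 21 22 23 24 25 26 27 28 29 30 31
     L  W  L  W  W  L  W  L  W  W  L  W  L  W  W  L  W  L  W  W  L  W  L  W  W  L  W  L  W  W  L  W
Position 31 is W, so the first player wins.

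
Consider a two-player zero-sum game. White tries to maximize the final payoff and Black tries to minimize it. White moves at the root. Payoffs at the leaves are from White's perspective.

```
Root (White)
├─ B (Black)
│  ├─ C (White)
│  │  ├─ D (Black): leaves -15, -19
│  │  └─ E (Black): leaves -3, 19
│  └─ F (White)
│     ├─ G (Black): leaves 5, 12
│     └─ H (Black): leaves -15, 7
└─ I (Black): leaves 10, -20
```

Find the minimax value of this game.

-3

D (Black): min(-15, -19) = -19
E (Black): min(-3, 19) = -3
C (White): max(-19, -3) = -3
G (Black): min(5, 12) = 5
H (Black): min(-15, 7) = -15
F (White): max(5, -15) = 5
B (Black): min(-3, 5) = -3
I (Black): min(10, -20) = -20
Root (White): max(-3, -20) = -3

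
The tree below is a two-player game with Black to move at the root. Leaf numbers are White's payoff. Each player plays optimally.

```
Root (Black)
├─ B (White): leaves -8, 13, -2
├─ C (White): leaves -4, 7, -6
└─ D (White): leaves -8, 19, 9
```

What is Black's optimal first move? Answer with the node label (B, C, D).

C

B (White): max(-8, 13, -2) = 13
C (White): max(-4, 7, -6) = 7
D (White): max(-8, 19, 9) = 19
Root (Black): min(13, 7, 19) = 7
Black picks the child with the lowest value: C (value 7).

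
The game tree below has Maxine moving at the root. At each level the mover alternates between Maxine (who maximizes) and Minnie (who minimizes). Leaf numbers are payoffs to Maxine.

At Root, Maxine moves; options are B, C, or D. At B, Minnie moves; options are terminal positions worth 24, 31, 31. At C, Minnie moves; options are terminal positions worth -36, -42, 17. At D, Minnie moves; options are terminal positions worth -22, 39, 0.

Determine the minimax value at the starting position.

24

B (Minnie): min(24, 31, 31) = 24
C (Minnie): min(-36, -42, 17) = -42
D (Minnie): min(-22, 39, 0) = -22
Root (Maxine): max(24, -42, -22) = 24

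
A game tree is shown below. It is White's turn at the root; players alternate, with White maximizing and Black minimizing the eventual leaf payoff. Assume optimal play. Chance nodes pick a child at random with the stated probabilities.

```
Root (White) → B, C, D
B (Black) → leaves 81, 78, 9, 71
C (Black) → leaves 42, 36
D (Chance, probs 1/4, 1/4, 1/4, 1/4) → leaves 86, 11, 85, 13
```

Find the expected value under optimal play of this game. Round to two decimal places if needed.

B (Black): min(81, 78, 9, 71) = 9
C (Black): min(42, 36) = 36
D (Chance): 1/4·86 + 1/4·11 + 1/4·85 + 1/4·13 = 48.75
Root (White): max(9, 36, 48.75) = 48.75

48.75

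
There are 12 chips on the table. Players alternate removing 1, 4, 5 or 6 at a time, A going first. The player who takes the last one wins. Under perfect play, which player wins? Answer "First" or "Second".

W/L table (W = player to move can force a win):
i:   0  1  2  3  4  5  6  7  8  9 10 11 12
     L  W  L  W  W  W  W  W  W  L  W  L  W
Position 12 is W, so the first player wins.

First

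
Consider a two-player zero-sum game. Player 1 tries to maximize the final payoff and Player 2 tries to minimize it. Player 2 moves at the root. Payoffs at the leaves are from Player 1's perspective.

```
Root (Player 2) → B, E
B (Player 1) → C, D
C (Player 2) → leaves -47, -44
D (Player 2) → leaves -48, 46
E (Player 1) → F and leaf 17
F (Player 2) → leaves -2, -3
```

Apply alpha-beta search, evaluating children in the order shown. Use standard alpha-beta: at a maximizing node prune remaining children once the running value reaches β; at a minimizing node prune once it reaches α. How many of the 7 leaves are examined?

5

C [α=-∞,β=+∞]: v=-47
D [α=-47,β=+∞]: v=-48 after child 1 ≤ α → α-cutoff, skip 1
B [α=-∞,β=+∞]: v=-47
F [α=-∞,β=-47]: v=-3
E [α=-∞,β=-47]: v=-3 after child 1 ≥ β → β-cutoff, skip 1
Root [α=-∞,β=+∞]: v=-47
Leaves evaluated: 5 of 7.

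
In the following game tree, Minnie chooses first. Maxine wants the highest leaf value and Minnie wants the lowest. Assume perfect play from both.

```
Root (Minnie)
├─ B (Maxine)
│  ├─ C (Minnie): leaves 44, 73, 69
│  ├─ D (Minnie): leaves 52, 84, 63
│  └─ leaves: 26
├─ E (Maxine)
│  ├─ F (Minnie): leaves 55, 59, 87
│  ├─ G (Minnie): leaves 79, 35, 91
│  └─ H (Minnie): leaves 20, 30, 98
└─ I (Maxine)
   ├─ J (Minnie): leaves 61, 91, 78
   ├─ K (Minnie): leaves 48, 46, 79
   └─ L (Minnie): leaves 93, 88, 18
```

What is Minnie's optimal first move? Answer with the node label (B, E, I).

C (Minnie): min(44, 73, 69) = 44
D (Minnie): min(52, 84, 63) = 52
B (Maxine): max(44, 52, 26) = 52
F (Minnie): min(55, 59, 87) = 55
G (Minnie): min(79, 35, 91) = 35
H (Minnie): min(20, 30, 98) = 20
E (Maxine): max(55, 35, 20) = 55
J (Minnie): min(61, 91, 78) = 61
K (Minnie): min(48, 46, 79) = 46
L (Minnie): min(93, 88, 18) = 18
I (Maxine): max(61, 46, 18) = 61
Root (Minnie): min(52, 55, 61) = 52
Minnie picks the child with the lowest value: B (value 52).

B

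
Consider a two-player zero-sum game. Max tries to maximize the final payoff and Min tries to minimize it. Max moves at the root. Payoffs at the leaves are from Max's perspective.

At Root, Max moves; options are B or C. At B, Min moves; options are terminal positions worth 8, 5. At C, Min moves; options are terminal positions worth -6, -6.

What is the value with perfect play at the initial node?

B (Min): min(8, 5) = 5
C (Min): min(-6, -6) = -6
Root (Max): max(5, -6) = 5

5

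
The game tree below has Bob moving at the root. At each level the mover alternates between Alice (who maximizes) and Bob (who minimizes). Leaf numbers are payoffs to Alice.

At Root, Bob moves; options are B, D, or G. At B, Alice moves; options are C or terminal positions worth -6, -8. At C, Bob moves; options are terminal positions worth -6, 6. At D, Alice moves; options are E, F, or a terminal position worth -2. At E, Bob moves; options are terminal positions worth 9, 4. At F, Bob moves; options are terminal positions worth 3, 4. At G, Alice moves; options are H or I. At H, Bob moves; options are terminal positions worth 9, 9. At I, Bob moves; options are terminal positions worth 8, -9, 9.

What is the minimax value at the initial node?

C (Bob): min(-6, 6) = -6
B (Alice): max(-6, -6, -8) = -6
E (Bob): min(9, 4) = 4
F (Bob): min(3, 4) = 3
D (Alice): max(4, 3, -2) = 4
H (Bob): min(9, 9) = 9
I (Bob): min(8, -9, 9) = -9
G (Alice): max(9, -9) = 9
Root (Bob): min(-6, 4, 9) = -6

-6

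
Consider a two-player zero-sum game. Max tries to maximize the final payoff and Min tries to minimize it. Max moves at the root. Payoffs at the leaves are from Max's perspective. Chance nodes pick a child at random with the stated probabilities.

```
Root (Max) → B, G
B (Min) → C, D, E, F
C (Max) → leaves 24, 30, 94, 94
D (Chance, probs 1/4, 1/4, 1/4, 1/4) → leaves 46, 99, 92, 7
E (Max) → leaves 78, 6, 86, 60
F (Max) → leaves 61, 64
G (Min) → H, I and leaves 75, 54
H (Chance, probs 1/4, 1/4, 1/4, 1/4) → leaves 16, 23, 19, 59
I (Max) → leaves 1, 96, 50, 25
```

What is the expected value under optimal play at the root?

C (Max): max(24, 30, 94, 94) = 94
D (Chance): 1/4·46 + 1/4·99 + 1/4·92 + 1/4·7 = 61
E (Max): max(78, 6, 86, 60) = 86
F (Max): max(61, 64) = 64
B (Min): min(94, 61, 86, 64) = 61
H (Chance): 1/4·16 + 1/4·23 + 1/4·19 + 1/4·59 = 29.25
I (Max): max(1, 96, 50, 25) = 96
G (Min): min(29.25, 96, 75, 54) = 29.25
Root (Max): max(61, 29.25) = 61

61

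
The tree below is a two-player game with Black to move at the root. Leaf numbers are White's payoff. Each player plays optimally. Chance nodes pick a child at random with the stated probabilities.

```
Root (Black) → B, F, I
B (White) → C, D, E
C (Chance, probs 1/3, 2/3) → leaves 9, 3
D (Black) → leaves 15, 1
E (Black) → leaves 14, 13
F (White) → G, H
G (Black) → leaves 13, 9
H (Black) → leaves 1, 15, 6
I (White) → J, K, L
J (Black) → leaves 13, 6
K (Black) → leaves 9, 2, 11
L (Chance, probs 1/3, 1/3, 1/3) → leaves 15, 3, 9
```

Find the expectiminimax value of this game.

C (Chance): 1/3·9 + 2/3·3 = 5
D (Black): min(15, 1) = 1
E (Black): min(14, 13) = 13
B (White): max(5, 1, 13) = 13
G (Black): min(13, 9) = 9
H (Black): min(1, 15, 6) = 1
F (White): max(9, 1) = 9
J (Black): min(13, 6) = 6
K (Black): min(9, 2, 11) = 2
L (Chance): 1/3·15 + 1/3·3 + 1/3·9 = 9
I (White): max(6, 2, 9) = 9
Root (Black): min(13, 9, 9) = 9

9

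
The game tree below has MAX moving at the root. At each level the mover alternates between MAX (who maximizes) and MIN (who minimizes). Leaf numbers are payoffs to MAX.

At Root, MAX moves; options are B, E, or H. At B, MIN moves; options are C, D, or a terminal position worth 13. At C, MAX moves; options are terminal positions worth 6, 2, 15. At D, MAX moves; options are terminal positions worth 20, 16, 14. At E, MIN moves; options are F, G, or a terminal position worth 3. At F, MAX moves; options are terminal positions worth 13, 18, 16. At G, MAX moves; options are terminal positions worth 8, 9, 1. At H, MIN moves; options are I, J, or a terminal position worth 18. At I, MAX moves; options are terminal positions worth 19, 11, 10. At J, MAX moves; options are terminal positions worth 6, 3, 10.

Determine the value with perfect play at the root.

C (MAX): max(6, 2, 15) = 15
D (MAX): max(20, 16, 14) = 20
B (MIN): min(15, 20, 13) = 13
F (MAX): max(13, 18, 16) = 18
G (MAX): max(8, 9, 1) = 9
E (MIN): min(18, 9, 3) = 3
I (MAX): max(19, 11, 10) = 19
J (MAX): max(6, 3, 10) = 10
H (MIN): min(19, 10, 18) = 10
Root (MAX): max(13, 3, 10) = 13

13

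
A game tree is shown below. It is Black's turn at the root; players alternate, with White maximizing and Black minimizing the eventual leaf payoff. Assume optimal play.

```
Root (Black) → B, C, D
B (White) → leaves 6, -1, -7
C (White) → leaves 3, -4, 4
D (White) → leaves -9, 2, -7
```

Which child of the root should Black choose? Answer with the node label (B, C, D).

B (White): max(6, -1, -7) = 6
C (White): max(3, -4, 4) = 4
D (White): max(-9, 2, -7) = 2
Root (Black): min(6, 4, 2) = 2
Black picks the child with the lowest value: D (value 2).

D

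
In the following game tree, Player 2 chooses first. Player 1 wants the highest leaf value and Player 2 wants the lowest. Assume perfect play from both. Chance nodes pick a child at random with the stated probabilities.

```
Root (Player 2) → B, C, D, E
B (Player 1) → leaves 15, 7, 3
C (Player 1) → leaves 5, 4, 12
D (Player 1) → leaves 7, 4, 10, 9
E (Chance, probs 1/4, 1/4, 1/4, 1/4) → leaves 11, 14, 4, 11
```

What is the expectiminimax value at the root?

B (Player 1): max(15, 7, 3) = 15
C (Player 1): max(5, 4, 12) = 12
D (Player 1): max(7, 4, 10, 9) = 10
E (Chance): 1/4·11 + 1/4·14 + 1/4·4 + 1/4·11 = 10
Root (Player 2): min(15, 12, 10, 10) = 10

10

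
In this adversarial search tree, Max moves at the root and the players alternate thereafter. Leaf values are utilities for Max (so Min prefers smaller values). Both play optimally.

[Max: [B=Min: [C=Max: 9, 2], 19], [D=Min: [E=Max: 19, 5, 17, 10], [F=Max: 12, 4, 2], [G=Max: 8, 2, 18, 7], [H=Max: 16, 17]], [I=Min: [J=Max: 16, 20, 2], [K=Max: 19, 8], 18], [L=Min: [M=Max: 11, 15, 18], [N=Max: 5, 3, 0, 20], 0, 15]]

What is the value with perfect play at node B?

9

C: max(9, 2) = 9
B: min(9, 19) = 9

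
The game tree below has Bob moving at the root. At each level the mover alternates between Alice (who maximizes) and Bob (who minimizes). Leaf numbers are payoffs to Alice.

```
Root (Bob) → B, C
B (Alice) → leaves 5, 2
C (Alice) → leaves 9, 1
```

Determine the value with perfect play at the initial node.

B (Alice): max(5, 2) = 5
C (Alice): max(9, 1) = 9
Root (Bob): min(5, 9) = 5

5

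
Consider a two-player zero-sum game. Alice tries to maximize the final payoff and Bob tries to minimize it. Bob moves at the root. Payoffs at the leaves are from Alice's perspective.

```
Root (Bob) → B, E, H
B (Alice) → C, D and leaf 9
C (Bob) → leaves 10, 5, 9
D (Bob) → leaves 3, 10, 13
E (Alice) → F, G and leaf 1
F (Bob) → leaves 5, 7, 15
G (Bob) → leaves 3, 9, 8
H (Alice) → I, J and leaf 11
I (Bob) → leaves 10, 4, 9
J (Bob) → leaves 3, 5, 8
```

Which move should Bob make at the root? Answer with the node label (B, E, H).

E

C (Bob): min(10, 5, 9) = 5
D (Bob): min(3, 10, 13) = 3
B (Alice): max(5, 3, 9) = 9
F (Bob): min(5, 7, 15) = 5
G (Bob): min(3, 9, 8) = 3
E (Alice): max(5, 3, 1) = 5
I (Bob): min(10, 4, 9) = 4
J (Bob): min(3, 5, 8) = 3
H (Alice): max(4, 3, 11) = 11
Root (Bob): min(9, 5, 11) = 5
Bob picks the child with the lowest value: E (value 5).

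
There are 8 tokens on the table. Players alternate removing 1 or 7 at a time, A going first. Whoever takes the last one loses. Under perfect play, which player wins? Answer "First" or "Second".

First

W/L table (W = player to move can force a win):
i:   0  1  2  3  4  5  6  7  8
     W  L  W  L  W  L  W  L  W
Position 8 is W, so the first player wins.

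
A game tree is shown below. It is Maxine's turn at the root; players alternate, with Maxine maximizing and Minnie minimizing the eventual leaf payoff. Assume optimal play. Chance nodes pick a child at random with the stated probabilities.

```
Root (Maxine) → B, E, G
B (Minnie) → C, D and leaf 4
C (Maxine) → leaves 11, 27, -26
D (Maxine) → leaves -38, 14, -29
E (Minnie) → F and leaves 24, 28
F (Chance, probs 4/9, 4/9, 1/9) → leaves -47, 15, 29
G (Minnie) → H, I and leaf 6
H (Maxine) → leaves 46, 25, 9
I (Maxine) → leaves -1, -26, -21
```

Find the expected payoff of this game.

4

C (Maxine): max(11, 27, -26) = 27
D (Maxine): max(-38, 14, -29) = 14
B (Minnie): min(27, 14, 4) = 4
F (Chance): 4/9·-47 + 4/9·15 + 1/9·29 = -11
E (Minnie): min(-11, 24, 28) = -11
H (Maxine): max(46, 25, 9) = 46
I (Maxine): max(-1, -26, -21) = -1
G (Minnie): min(46, -1, 6) = -1
Root (Maxine): max(4, -11, -1) = 4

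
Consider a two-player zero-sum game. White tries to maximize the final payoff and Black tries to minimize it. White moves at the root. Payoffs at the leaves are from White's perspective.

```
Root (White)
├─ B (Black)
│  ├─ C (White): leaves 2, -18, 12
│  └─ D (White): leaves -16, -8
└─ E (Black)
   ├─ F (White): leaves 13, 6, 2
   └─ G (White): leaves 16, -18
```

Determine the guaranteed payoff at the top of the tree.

13

C (White): max(2, -18, 12) = 12
D (White): max(-16, -8) = -8
B (Black): min(12, -8) = -8
F (White): max(13, 6, 2) = 13
G (White): max(16, -18) = 16
E (Black): min(13, 16) = 13
Root (White): max(-8, 13) = 13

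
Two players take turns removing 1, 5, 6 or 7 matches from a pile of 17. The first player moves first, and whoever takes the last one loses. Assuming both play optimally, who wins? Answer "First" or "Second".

Second

i:   0  1  2  3  4  5  6  7  8  9 10 11 12 13 14 15 16 17
     W  L  W  L  W  L  W  W  W  W  W  W  W  L  W  L  W  L
Position 17 is L, so the second player wins.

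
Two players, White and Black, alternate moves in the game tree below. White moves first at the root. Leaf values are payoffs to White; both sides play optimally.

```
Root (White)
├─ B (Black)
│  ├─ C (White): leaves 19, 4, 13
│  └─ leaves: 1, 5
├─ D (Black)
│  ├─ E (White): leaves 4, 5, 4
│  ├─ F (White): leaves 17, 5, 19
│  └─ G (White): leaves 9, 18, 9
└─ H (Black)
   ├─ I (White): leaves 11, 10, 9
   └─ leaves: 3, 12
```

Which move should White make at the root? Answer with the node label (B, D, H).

D

C (White): max(19, 4, 13) = 19
B (Black): min(19, 1, 5) = 1
E (White): max(4, 5, 4) = 5
F (White): max(17, 5, 19) = 19
G (White): max(9, 18, 9) = 18
D (Black): min(5, 19, 18) = 5
I (White): max(11, 10, 9) = 11
H (Black): min(11, 3, 12) = 3
Root (White): max(1, 5, 3) = 5
White picks the child with the highest value: D (value 5).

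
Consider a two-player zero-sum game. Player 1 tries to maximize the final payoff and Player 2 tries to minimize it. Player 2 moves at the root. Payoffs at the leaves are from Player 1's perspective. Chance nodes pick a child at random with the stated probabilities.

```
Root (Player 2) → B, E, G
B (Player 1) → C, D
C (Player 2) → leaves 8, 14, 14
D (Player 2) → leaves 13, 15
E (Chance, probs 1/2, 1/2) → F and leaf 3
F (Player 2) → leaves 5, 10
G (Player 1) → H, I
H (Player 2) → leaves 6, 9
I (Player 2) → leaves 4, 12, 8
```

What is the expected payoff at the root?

C (Player 2): min(8, 14, 14) = 8
D (Player 2): min(13, 15) = 13
B (Player 1): max(8, 13) = 13
F (Player 2): min(5, 10) = 5
E (Chance): 1/2·5 + 1/2·3 = 4
H (Player 2): min(6, 9) = 6
I (Player 2): min(4, 12, 8) = 4
G (Player 1): max(6, 4) = 6
Root (Player 2): min(13, 4, 6) = 4

4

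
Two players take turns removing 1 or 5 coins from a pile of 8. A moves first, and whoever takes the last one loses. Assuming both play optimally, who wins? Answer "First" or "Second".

First

i:   0  1  2  3  4  5  6  7  8
     W  L  W  L  W  L  W  L  W
Position 8 is W, so the first player wins.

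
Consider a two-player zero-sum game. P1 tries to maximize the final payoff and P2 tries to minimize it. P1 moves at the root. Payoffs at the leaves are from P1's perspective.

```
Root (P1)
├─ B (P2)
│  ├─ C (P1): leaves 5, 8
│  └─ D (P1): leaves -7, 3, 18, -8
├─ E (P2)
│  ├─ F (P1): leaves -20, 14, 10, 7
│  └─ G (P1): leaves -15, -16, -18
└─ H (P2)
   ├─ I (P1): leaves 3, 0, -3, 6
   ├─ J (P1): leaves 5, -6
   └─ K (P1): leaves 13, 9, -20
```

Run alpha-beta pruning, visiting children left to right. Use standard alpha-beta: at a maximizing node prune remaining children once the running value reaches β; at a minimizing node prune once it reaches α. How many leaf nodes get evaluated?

16

C [α=-∞,β=+∞]: v=8
D [α=-∞,β=8]: v=18 after child 3 ≥ β → β-cutoff, skip 1
B [α=-∞,β=+∞]: v=8
F [α=8,β=+∞]: v=14
G [α=8,β=14]: v=-15
E [α=8,β=+∞]: v=-15
I [α=8,β=+∞]: v=6
H [α=8,β=+∞]: v=6 after child 1 ≤ α → α-cutoff, skip 2
Root [α=-∞,β=+∞]: v=8
Leaves evaluated: 16 of 22.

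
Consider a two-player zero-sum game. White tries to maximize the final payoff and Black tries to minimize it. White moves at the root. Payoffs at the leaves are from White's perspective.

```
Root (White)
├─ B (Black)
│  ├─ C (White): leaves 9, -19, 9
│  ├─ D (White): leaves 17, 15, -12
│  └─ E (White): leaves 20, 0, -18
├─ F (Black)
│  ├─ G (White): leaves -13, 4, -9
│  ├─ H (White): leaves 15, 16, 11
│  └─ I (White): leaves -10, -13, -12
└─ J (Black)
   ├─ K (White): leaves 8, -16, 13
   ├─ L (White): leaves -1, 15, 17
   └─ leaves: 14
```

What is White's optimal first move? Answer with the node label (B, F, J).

J

C (White): max(9, -19, 9) = 9
D (White): max(17, 15, -12) = 17
E (White): max(20, 0, -18) = 20
B (Black): min(9, 17, 20) = 9
G (White): max(-13, 4, -9) = 4
H (White): max(15, 16, 11) = 16
I (White): max(-10, -13, -12) = -10
F (Black): min(4, 16, -10) = -10
K (White): max(8, -16, 13) = 13
L (White): max(-1, 15, 17) = 17
J (Black): min(13, 17, 14) = 13
Root (White): max(9, -10, 13) = 13
White picks the child with the highest value: J (value 13).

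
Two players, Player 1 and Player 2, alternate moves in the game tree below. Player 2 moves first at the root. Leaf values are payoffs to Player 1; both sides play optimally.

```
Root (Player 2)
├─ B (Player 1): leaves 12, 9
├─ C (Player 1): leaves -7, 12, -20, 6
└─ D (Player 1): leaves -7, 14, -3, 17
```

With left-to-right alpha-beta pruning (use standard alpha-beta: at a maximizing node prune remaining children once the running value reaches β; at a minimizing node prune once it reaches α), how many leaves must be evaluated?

B [α=-∞,β=+∞]: v=12
C [α=-∞,β=12]: v=12 after child 2 ≥ β → β-cutoff, skip 2
D [α=-∞,β=12]: v=14 after child 2 ≥ β → β-cutoff, skip 2
Root [α=-∞,β=+∞]: v=12
Leaves evaluated: 6 of 10.

6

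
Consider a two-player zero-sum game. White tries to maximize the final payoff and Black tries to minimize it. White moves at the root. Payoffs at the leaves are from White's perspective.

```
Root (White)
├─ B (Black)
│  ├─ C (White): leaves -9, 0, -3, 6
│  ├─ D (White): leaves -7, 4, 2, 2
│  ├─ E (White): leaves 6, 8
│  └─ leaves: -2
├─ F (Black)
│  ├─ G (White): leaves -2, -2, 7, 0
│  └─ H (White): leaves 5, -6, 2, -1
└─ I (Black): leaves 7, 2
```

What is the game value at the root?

5

C (White): max(-9, 0, -3, 6) = 6
D (White): max(-7, 4, 2, 2) = 4
E (White): max(6, 8) = 8
B (Black): min(6, 4, 8, -2) = -2
G (White): max(-2, -2, 7, 0) = 7
H (White): max(5, -6, 2, -1) = 5
F (Black): min(7, 5) = 5
I (Black): min(7, 2) = 2
Root (White): max(-2, 5, 2) = 5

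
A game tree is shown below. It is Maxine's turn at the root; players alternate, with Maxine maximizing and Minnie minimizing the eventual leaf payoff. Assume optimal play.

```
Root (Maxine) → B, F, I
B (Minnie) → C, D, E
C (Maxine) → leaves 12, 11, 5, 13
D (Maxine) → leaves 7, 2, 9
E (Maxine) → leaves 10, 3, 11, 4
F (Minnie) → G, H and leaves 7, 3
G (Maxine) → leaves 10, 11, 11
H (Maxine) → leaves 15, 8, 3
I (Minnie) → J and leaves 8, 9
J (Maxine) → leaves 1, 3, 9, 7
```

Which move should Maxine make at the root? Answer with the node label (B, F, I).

B

C (Maxine): max(12, 11, 5, 13) = 13
D (Maxine): max(7, 2, 9) = 9
E (Maxine): max(10, 3, 11, 4) = 11
B (Minnie): min(13, 9, 11) = 9
G (Maxine): max(10, 11, 11) = 11
H (Maxine): max(15, 8, 3) = 15
F (Minnie): min(11, 15, 7, 3) = 3
J (Maxine): max(1, 3, 9, 7) = 9
I (Minnie): min(9, 8, 9) = 8
Root (Maxine): max(9, 3, 8) = 9
Maxine picks the child with the highest value: B (value 9).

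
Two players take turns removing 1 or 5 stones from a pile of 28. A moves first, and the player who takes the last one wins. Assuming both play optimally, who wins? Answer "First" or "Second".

Positions where the player to move wins (W) vs loses (L):
i:   0  1  2  3  4  5  6  7  8  9 10 11 12 13 14 15 16 17 18 19 20 21 22 23 24 25 26 27 28
     L  W  L  W  L  W  L  W  L  W  L  W  L  W  L  W  L  W  L  W  L  W  L  W  L  W  L  W  L
Position 28 is L, so the second player wins.

Second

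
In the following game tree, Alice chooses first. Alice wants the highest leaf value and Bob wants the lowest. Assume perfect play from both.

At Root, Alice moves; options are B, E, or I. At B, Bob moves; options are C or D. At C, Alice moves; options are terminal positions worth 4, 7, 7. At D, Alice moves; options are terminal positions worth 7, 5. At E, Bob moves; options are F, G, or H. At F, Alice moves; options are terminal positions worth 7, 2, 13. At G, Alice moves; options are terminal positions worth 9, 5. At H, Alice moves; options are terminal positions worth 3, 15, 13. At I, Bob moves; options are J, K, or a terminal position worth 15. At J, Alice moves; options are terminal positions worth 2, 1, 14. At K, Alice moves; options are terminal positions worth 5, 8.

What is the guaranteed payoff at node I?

8

J: max(2, 1, 14) = 14
K: max(5, 8) = 8
I: min(14, 8, 15) = 8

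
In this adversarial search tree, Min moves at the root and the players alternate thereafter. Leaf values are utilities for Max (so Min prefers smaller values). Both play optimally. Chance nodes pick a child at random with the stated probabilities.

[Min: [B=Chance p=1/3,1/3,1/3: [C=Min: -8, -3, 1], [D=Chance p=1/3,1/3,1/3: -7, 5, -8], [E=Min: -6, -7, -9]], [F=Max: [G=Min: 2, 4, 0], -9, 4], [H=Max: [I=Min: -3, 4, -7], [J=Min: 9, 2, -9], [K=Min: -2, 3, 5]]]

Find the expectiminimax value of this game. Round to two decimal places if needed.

-6.78

C (Min): min(-8, -3, 1) = -8
D (Chance): 1/3·-7 + 1/3·5 + 1/3·-8 = -3.33
E (Min): min(-6, -7, -9) = -9
B (Chance): 1/3·-8 + 1/3·-3.33 + 1/3·-9 = -6.78
G (Min): min(2, 4, 0) = 0
F (Max): max(0, -9, 4) = 4
I (Min): min(-3, 4, -7) = -7
J (Min): min(9, 2, -9) = -9
K (Min): min(-2, 3, 5) = -2
H (Max): max(-7, -9, -2) = -2
Root (Min): min(-6.78, 4, -2) = -6.78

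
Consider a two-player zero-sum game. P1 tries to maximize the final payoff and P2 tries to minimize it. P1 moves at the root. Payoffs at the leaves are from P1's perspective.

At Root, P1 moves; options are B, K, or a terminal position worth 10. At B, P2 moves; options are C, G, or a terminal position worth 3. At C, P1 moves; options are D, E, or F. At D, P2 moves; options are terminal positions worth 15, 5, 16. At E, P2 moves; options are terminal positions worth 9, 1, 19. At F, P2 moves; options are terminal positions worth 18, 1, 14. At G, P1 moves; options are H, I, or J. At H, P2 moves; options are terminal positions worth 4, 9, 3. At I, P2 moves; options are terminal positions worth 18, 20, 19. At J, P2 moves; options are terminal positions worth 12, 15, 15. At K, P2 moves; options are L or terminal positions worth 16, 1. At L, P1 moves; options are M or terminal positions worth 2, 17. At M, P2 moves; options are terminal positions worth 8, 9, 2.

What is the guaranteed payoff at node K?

1

M: min(8, 9, 2) = 2
L: max(2, 2, 17) = 17
K: min(17, 16, 1) = 1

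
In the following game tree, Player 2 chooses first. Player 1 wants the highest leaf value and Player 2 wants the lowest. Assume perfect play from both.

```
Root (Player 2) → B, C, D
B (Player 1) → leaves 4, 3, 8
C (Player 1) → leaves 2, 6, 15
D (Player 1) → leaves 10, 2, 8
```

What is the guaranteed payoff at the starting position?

B (Player 1): max(4, 3, 8) = 8
C (Player 1): max(2, 6, 15) = 15
D (Player 1): max(10, 2, 8) = 10
Root (Player 2): min(8, 15, 10) = 8

8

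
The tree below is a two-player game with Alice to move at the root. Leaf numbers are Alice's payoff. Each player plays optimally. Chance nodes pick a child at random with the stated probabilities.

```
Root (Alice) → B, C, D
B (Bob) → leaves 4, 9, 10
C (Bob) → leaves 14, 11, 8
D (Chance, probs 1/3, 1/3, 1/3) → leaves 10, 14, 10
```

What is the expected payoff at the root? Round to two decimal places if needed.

11.33

B (Bob): min(4, 9, 10) = 4
C (Bob): min(14, 11, 8) = 8
D (Chance): 1/3·10 + 1/3·14 + 1/3·10 = 11.33
Root (Alice): max(4, 8, 11.33) = 11.33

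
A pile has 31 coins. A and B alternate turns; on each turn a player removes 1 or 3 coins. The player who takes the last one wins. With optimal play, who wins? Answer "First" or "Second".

W/L table (W = player to move can force a win):
i:   0  1  2  3  4  5  6  7  8  9 10 11 12 13 14 15 16 17 18 19 20 21 22 23 24 25 26 27 28 29 30 31
     L  W  L  W  L  W  L  W  L  W  L  W  L  W  L  W  L  W  L  W  L  W  L  W  L  W  L  W  L  W  L  W
Position 31 is W, so the first player wins.

First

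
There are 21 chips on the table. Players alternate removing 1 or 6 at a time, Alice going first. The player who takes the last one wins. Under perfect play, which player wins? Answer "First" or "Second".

i:   0  1  2  3  4  5  6  7  8  9 10 11 12 13 14 15 16 17 18 19 20 21
     L  W  L  W  L  W  W  L  W  L  W  L  W  W  L  W  L  W  L  W  W  L
Position 21 is L, so the second player wins.

Second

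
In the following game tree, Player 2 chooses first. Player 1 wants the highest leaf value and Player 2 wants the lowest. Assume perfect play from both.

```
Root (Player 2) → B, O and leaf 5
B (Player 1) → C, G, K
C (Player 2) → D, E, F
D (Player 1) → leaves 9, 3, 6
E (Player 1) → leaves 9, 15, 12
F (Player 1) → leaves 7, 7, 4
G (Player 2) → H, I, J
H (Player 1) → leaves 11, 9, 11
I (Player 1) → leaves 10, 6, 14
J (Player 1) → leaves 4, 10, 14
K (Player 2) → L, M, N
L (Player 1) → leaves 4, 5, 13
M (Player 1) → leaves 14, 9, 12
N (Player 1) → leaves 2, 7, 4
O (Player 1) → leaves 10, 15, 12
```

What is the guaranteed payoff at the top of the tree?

D (Player 1): max(9, 3, 6) = 9
E (Player 1): max(9, 15, 12) = 15
F (Player 1): max(7, 7, 4) = 7
C (Player 2): min(9, 15, 7) = 7
H (Player 1): max(11, 9, 11) = 11
I (Player 1): max(10, 6, 14) = 14
J (Player 1): max(4, 10, 14) = 14
G (Player 2): min(11, 14, 14) = 11
L (Player 1): max(4, 5, 13) = 13
M (Player 1): max(14, 9, 12) = 14
N (Player 1): max(2, 7, 4) = 7
K (Player 2): min(13, 14, 7) = 7
B (Player 1): max(7, 11, 7) = 11
O (Player 1): max(10, 15, 12) = 15
Root (Player 2): min(11, 15, 5) = 5

5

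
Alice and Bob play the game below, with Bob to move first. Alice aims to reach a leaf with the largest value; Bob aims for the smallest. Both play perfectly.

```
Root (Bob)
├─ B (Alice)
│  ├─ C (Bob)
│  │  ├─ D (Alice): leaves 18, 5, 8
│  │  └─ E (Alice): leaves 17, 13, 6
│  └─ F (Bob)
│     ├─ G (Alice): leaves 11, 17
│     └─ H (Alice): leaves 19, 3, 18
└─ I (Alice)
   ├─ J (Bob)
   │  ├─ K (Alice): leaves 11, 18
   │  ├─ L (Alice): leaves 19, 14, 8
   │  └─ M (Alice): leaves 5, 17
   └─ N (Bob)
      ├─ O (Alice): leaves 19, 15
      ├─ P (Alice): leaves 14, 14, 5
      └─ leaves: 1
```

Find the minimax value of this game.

D (Alice): max(18, 5, 8) = 18
E (Alice): max(17, 13, 6) = 17
C (Bob): min(18, 17) = 17
G (Alice): max(11, 17) = 17
H (Alice): max(19, 3, 18) = 19
F (Bob): min(17, 19) = 17
B (Alice): max(17, 17) = 17
K (Alice): max(11, 18) = 18
L (Alice): max(19, 14, 8) = 19
M (Alice): max(5, 17) = 17
J (Bob): min(18, 19, 17) = 17
O (Alice): max(19, 15) = 19
P (Alice): max(14, 14, 5) = 14
N (Bob): min(19, 14, 1) = 1
I (Alice): max(17, 1) = 17
Root (Bob): min(17, 17) = 17

17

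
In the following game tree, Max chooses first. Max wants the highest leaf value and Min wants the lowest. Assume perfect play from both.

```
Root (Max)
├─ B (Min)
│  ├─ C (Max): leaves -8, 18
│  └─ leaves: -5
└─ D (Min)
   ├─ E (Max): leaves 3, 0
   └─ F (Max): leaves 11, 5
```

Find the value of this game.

3

C (Max): max(-8, 18) = 18
B (Min): min(18, -5) = -5
E (Max): max(3, 0) = 3
F (Max): max(11, 5) = 11
D (Min): min(3, 11) = 3
Root (Max): max(-5, 3) = 3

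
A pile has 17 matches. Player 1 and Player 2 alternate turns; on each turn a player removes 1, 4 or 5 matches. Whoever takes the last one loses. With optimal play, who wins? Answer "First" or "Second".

Positions where the player to move wins (W) vs loses (L):
i:   0  1  2  3  4  5  6  7  8  9 10 11 12 13 14 15 16 17
     W  L  W  L  W  W  W  W  W  L  W  L  W  W  W  W  W  L
Position 17 is L, so the second player wins.

Second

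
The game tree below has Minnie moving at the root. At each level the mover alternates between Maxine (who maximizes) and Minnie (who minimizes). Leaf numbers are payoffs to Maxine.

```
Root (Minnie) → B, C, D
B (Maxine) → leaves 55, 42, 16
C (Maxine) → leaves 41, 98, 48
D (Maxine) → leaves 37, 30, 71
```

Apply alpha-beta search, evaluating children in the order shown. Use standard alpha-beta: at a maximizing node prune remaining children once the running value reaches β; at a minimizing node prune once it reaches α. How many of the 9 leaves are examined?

B [α=-∞,β=+∞]: v=55
C [α=-∞,β=55]: v=98 after child 2 ≥ β → β-cutoff, skip 1
D [α=-∞,β=55]: v=71
Root [α=-∞,β=+∞]: v=55
Leaves evaluated: 8 of 9.

8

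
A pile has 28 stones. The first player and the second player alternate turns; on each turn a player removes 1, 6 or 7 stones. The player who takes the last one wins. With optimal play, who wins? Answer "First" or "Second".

W/L table (W = player to move can force a win):
i:   0  1  2  3  4  5  6  7  8  9 10 11 12 13 14 15 16 17 18 19 20 21 22 23 24 25 26 27 28
     L  W  L  W  L  W  W  W  W  W  W  W  L  W  L  W  L  W  W  W  W  W  W  W  L  W  L  W  L
Position 28 is L, so the second player wins.

Second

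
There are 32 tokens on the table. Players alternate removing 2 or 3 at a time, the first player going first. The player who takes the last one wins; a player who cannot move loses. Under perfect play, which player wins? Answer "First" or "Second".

Positions where the player to move wins (W) vs loses (L):
i:   0  1  2  3  4  5  6  7  8  9 10 11 12 13 14 15 16 17 18 19 20 21 22 23 24 25 26 27 28 29 30 31 32
     L  L  W  W  W  L  L  W  W  W  L  L  W  W  W  L  L  W  W  W  L  L  W  W  W  L  L  W  W  W  L  L  W
Position 32 is W, so the first player wins.

First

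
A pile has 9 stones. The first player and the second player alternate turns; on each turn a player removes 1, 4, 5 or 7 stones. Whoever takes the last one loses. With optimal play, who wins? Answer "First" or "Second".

Second

i:   0  1  2  3  4  5  6  7  8  9
     W  L  W  L  W  W  W  W  W  L
Position 9 is L, so the second player wins.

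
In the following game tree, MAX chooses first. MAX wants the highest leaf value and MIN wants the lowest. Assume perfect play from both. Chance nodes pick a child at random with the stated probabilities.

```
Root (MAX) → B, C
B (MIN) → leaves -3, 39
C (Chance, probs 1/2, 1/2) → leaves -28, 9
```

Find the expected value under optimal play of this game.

B (MIN): min(-3, 39) = -3
C (Chance): 1/2·-28 + 1/2·9 = -9.5
Root (MAX): max(-3, -9.5) = -3

-3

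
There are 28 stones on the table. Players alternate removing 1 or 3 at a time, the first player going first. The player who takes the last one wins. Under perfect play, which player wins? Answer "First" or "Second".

Mark each pile size as W (mover wins) or L (mover loses):
i:   0  1  2  3  4  5  6  7  8  9 10 11 12 13 14 15 16 17 18 19 20 21 22 23 24 25 26 27 28
     L  W  L  W  L  W  L  W  L  W  L  W  L  W  L  W  L  W  L  W  L  W  L  W  L  W  L  W  L
Position 28 is L, so the second player wins.

Second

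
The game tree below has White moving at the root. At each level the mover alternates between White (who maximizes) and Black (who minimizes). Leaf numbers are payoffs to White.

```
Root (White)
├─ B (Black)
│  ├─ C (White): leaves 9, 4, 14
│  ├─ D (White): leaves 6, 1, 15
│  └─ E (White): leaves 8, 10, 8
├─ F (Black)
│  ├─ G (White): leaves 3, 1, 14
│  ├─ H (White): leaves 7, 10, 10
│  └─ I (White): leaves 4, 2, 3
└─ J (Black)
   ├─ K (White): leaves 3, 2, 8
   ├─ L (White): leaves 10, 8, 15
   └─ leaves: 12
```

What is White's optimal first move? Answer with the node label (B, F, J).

C (White): max(9, 4, 14) = 14
D (White): max(6, 1, 15) = 15
E (White): max(8, 10, 8) = 10
B (Black): min(14, 15, 10) = 10
G (White): max(3, 1, 14) = 14
H (White): max(7, 10, 10) = 10
I (White): max(4, 2, 3) = 4
F (Black): min(14, 10, 4) = 4
K (White): max(3, 2, 8) = 8
L (White): max(10, 8, 15) = 15
J (Black): min(8, 15, 12) = 8
Root (White): max(10, 4, 8) = 10
White picks the child with the highest value: B (value 10).

B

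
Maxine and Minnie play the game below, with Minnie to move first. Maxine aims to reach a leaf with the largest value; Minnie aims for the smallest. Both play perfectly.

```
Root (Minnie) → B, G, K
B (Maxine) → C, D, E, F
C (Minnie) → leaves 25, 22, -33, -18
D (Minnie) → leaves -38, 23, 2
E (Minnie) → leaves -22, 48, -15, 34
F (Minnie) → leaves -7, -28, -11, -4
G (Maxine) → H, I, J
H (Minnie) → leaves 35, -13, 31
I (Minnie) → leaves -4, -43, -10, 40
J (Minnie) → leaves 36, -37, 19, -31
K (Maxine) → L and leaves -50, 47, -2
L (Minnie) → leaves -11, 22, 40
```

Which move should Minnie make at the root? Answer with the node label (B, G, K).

C (Minnie): min(25, 22, -33, -18) = -33
D (Minnie): min(-38, 23, 2) = -38
E (Minnie): min(-22, 48, -15, 34) = -22
F (Minnie): min(-7, -28, -11, -4) = -28
B (Maxine): max(-33, -38, -22, -28) = -22
H (Minnie): min(35, -13, 31) = -13
I (Minnie): min(-4, -43, -10, 40) = -43
J (Minnie): min(36, -37, 19, -31) = -37
G (Maxine): max(-13, -43, -37) = -13
L (Minnie): min(-11, 22, 40) = -11
K (Maxine): max(-11, -50, 47, -2) = 47
Root (Minnie): min(-22, -13, 47) = -22
Minnie picks the child with the lowest value: B (value -22).

B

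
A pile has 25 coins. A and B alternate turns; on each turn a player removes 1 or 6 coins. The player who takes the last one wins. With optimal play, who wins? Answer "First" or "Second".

Second

Mark each pile size as W (mover wins) or L (mover loses):
i:   0  1  2  3  4  5  6  7  8  9 10 11 12 13 14 15 16 17 18 19 20 21 22 23 24 25
     L  W  L  W  L  W  W  L  W  L  W  L  W  W  L  W  L  W  L  W  W  L  W  L  W  L
Position 25 is L, so the second player wins.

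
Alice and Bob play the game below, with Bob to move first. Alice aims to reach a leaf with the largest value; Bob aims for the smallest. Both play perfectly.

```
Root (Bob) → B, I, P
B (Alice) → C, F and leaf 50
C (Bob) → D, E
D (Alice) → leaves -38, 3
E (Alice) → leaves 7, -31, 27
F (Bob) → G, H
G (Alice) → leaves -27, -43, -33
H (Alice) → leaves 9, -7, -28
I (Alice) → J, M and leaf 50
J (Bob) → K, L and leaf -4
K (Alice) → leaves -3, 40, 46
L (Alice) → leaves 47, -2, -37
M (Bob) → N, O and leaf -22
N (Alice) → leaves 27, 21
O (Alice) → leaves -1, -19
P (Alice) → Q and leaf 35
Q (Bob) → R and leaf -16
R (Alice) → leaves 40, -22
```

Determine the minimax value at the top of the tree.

D (Alice): max(-38, 3) = 3
E (Alice): max(7, -31, 27) = 27
C (Bob): min(3, 27) = 3
G (Alice): max(-27, -43, -33) = -27
H (Alice): max(9, -7, -28) = 9
F (Bob): min(-27, 9) = -27
B (Alice): max(3, -27, 50) = 50
K (Alice): max(-3, 40, 46) = 46
L (Alice): max(47, -2, -37) = 47
J (Bob): min(46, 47, -4) = -4
N (Alice): max(27, 21) = 27
O (Alice): max(-1, -19) = -1
M (Bob): min(27, -1, -22) = -22
I (Alice): max(-4, -22, 50) = 50
R (Alice): max(40, -22) = 40
Q (Bob): min(40, -16) = -16
P (Alice): max(-16, 35) = 35
Root (Bob): min(50, 50, 35) = 35

35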